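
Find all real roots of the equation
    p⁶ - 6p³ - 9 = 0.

Let u = p³. The equation becomes u² - 6u - 9 = 0.
By the quadratic formula, u = 3 + 3·√(2) or u = 3 - 3·√(2).
p³ = 3 + 3·√(2) gives p = ∛(3 + 3·√(2)) ≈ 1.9348.
p³ = 3 - 3·√(2) gives p = -∛(-3 + 3·√(2)) ≈ -1.0751.

p = -1.0751 or p = 1.9348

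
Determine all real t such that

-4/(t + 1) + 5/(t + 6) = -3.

t = -7.3785 or t = 0.0452

Multiply both sides by (t + 1)(t + 6):
-4(t + 6) + 5(t + 1) = -3(t + 1)(t + 6).
Expand and collect terms: -3t^2 - 22t + 1 = 0.
By the quadratic formula, t = (22 +/- sqrt(496)) / -6, so t ~= -7.3785 or t ~= 0.0452.
Neither value makes a denominator zero (t != -1, t != -6), so both are valid.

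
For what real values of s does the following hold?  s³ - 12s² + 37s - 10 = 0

s = 0.2984 or s = 5 or s = 6.7016

Possible rational roots are divisors of -10. Testing s = 5 gives 0, so (s - 5) is a factor.
Divide: s³ - 12s² + 37s - 10 = (s - 5)(s² - 7s + 2).
Apply the quadratic formula to s² - 7s + 2 = 0: s = (7 ± √41)/2, i.e. s ≈ 6.7016 or s ≈ 0.2984.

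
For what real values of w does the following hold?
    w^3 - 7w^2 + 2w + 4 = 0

w = -0.6056 or w = 1 or w = 6.6056

Possible rational roots are divisors of 4. Testing w = 1 gives 0, so (w - 1) is a factor.
Divide: w^3 - 7w^2 + 2w + 4 = (w - 1)(w^2 - 6w - 4).
Apply the quadratic formula to w^2 - 6w - 4 = 0: w = (6 +/- sqrt(52))/2, i.e. w ~= 6.6056 or w ~= -0.6056.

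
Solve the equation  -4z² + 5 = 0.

z = -1.118 or z = 1.118

Discriminant: (0)² − 4·(-4)·5 = 80.
Quadratic formula: z = (0 ± √80) / (-8).
So z = -√(5)/2 ≈ -1.118 or z = √(5)/2 ≈ 1.118.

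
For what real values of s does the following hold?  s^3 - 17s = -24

Rearrange: s^3 - 17s + 24 = 0.
Possible rational roots are divisors of 24. Testing s = 3 gives 0, so (s - 3) is a factor.
Divide: s^3 - 17s + 24 = (s - 3)(s^2 + 3s - 8).
Apply the quadratic formula to s^2 + 3s - 8 = 0: s = (-3 +/- sqrt(41))/2, i.e. s ~= 1.7016 or s ~= -4.7016.

s = -4.7016 or s = 1.7016 or s = 3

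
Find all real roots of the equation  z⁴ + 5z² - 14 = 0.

Let u = z². The equation becomes u² + 5u - 14 = 0.
Factor: (u - 2)(u + 7) = 0, so u = 2 or u = -7.
z² = 2 gives z = ±√(2) ≈ ±1.4142.
z² = -7 < 0 has no real solution.

z = -1.4142 or z = 1.4142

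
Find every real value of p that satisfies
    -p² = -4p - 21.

Bring every term to one side: -p² + 4p + 21 = 0.
Factor: -1(p - 7)(p + 3) = 0.
So p = 7 or p = -3.

p = -3 or p = 7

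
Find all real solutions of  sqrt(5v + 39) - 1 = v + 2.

Isolate the radical: sqrt(5v + 39) = v + 3.
Square both sides: 5v + 39 = (v + 3)^2.
Expand and rearrange: v^2 + v - 30 = 0.
Solving gives v = 5 or v = -6.
Check each candidate in the original equation:
  v = 5: sqrt(64) = 8, while v + 3 = 8 — valid.
  v = -6: sqrt(9) = 3, while v + 3 = -3 — extraneous.

v = 5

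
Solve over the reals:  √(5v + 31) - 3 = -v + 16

v = 10

Isolate the radical: √(5v + 31) = -v + 19.
Square both sides: 5v + 31 = (-v + 19)².
Expand and rearrange: v² - 43v + 330 = 0.
Solving gives v = 33 or v = 10.
Check each candidate in the original equation:
  v = 33: √(196) = 14, while -v + 19 = -14 — extraneous.
  v = 10: √(81) = 9, while -v + 19 = 9 — valid.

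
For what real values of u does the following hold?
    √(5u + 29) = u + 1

Square both sides: 5u + 29 = (u + 1)².
Expand and rearrange: u² - 3u - 28 = 0.
Solving gives u = 7 or u = -4.
Check each candidate in the original equation:
  u = 7: √(64) = 8, while u + 1 = 8 — valid.
  u = -4: √(9) = 3, while u + 1 = -3 — extraneous.

u = 7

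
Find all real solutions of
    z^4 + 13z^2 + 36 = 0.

Let u = z^2. The equation becomes u^2 + 13u + 36 = 0.
Factor: (u + 4)(u + 9) = 0, so u = -4 or u = -9.
z^2 = -4 < 0 has no real solution.
z^2 = -9 < 0 has no real solution.

No real solutions.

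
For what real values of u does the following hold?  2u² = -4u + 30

u = -5 or u = 3

Bring every term to one side: 2u² + 4u - 30 = 0.
Factor: 2(u + 5)(u - 3) = 0.
So u = -5 or u = 3.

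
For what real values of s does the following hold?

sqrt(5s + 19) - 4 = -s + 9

Isolate the radical: sqrt(5s + 19) = -s + 13.
Square both sides: 5s + 19 = (-s + 13)^2.
Expand and rearrange: s^2 - 31s + 150 = 0.
Solving gives s = 25 or s = 6.
Check each candidate in the original equation:
  s = 25: sqrt(144) = 12, while -s + 13 = -12 — extraneous.
  s = 6: sqrt(49) = 7, while -s + 13 = 7 — valid.

s = 6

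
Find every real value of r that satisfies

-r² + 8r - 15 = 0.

Factor: -1(r - 3)(r - 5) = 0.
So r = 3 or r = 5.

r = 3 or r = 5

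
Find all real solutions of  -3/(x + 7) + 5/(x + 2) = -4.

Multiply both sides by (x + 7)(x + 2):
-3(x + 2) + 5(x + 7) = -4(x + 7)(x + 2).
Expand and collect terms: -4x² - 38x - 85 = 0.
By the quadratic formula, x = (38 ± √84) / -8, so x ≈ -5.8956 or x ≈ -3.6044.
Neither value makes a denominator zero (x ≠ -7, x ≠ -2), so both are valid.

x = -5.8956 or x = -3.6044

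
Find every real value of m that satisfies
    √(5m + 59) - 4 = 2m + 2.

m = 1

Isolate the radical: √(5m + 59) = 2m + 6.
Square both sides: 5m + 59 = (2m + 6)².
Expand and rearrange: 4m² + 19m - 23 = 0.
Solving gives m = 1 or m = -5.75.
Check each candidate in the original equation:
  m = 1: √(64) = 8, while 2m + 6 = 8 — valid.
  m = -5.75: √(30.25) = 5.5, while 2m + 6 = -5.5 — extraneous.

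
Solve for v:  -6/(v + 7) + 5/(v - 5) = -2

v = -2.5 or v = 1

Multiply both sides by (v + 7)(v - 5):
-6(v - 5) + 5(v + 7) = -2(v + 7)(v - 5).
Expand and collect terms: -2v^2 - 3v + 5 = 0.
Factor or apply the quadratic formula: v = -2.5 or v = 1.
Neither value makes a denominator zero (v != -7, v != 5), so both are valid.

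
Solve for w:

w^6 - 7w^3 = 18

Let u = w^3. The equation becomes u^2 - 7u - 18 = 0.
Factor: (u - 9)(u + 2) = 0, so u = 9 or u = -2.
w^3 = 9 gives w = (9)^(1/3) ~= 2.0801.
w^3 = -2 gives w = -(2)^(1/3) ~= -1.2599.

w = -1.2599 or w = 2.0801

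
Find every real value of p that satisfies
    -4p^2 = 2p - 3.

p = -1.1514 or p = 0.6514

Rearrange to standard form: -4p^2 - 2p + 3 = 0.
Discriminant: (-2)^2 - 4*(-4)*3 = 52.
Quadratic formula: p = (2 +/- sqrt(52)) / (-8).
So p = -sqrt(13)/4 - 1/4 ~= -1.1514 or p = -1/4 + sqrt(13)/4 ~= 0.6514.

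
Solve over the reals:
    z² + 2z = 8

z = -4 or z = 2

Bring every term to one side: z² + 2z - 8 = 0.
Factor: (z - 2)(z + 4) = 0.
So z = 2 or z = -4.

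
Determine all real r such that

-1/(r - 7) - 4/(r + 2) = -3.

Multiply both sides by (r - 7)(r + 2):
-(r + 2) - 4(r - 7) = -3(r - 7)(r + 2).
Expand and collect terms: -3r² + 20r + 16 = 0.
By the quadratic formula, r = (-20 ± √592) / -6, so r ≈ -0.7218 or r ≈ 7.3885.
Neither value makes a denominator zero (r ≠ 7, r ≠ -2), so both are valid.

r = -0.7218 or r = 7.3885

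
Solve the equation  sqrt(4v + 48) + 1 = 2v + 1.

v = 4

Isolate the radical: sqrt(4v + 48) = 2v.
Square both sides: 4v + 48 = (2v)^2.
Expand and rearrange: 4v^2 - 4v - 48 = 0.
Solving gives v = 4 or v = -3.
Check each candidate in the original equation:
  v = 4: sqrt(64) = 8, while 2v = 8 — valid.
  v = -3: sqrt(36) = 6, while 2v = -6 — extraneous.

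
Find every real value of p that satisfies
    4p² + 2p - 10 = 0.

p = -1.8508 or p = 1.3508

Discriminant: (2)² − 4·4·(-10) = 164.
Quadratic formula: p = (-2 ± √164) / 8.
So p = -1/4 + √(41)/4 ≈ 1.3508 or p = -√(41)/4 - 1/4 ≈ -1.8508.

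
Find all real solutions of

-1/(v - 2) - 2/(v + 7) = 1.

Multiply both sides by (v - 2)(v + 7):
-(v + 7) - 2(v - 2) = (v - 2)(v + 7).
Expand and collect terms: v^2 + 8v - 11 = 0.
By the quadratic formula, v = (-8 +/- sqrt(108)) / 2, so v ~= 1.1962 or v ~= -9.1962.
Neither value makes a denominator zero (v != 2, v != -7), so both are valid.

v = -9.1962 or v = 1.1962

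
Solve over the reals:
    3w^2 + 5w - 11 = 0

Discriminant: (5)^2 - 4*3*(-11) = 157.
Quadratic formula: w = (-5 +/- sqrt(157)) / 6.
So w = -5/6 + sqrt(157)/6 ~= 1.255 or w = -sqrt(157)/6 - 5/6 ~= -2.9217.

w = -2.9217 or w = 1.255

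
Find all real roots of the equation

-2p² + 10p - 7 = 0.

Discriminant: (10)² − 4·(-2)·(-7) = 44.
Quadratic formula: p = (-10 ± √44) / (-4).
So p = 5/2 - √(11)/2 ≈ 0.8417 or p = √(11)/2 + 5/2 ≈ 4.1583.

p = 0.8417 or p = 4.1583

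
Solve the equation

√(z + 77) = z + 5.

Square both sides: z + 77 = (z + 5)².
Expand and rearrange: z² + 9z - 52 = 0.
Solving gives z = 4 or z = -13.
Check each candidate in the original equation:
  z = 4: √(81) = 9, while z + 5 = 9 — valid.
  z = -13: √(64) = 8, while z + 5 = -8 — extraneous.

z = 4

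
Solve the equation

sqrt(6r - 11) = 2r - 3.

r = 2 or r = 2.5

Square both sides: 6r - 11 = (2r - 3)^2.
Expand and rearrange: 4r^2 - 18r + 20 = 0.
Solving gives r = 2.5 or r = 2.
Check each candidate in the original equation:
  r = 2.5: sqrt(4) = 2, while 2r - 3 = 2 — valid.
  r = 2: sqrt(1) = 1, while 2r - 3 = 1 — valid.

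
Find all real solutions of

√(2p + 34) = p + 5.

p = 1

Square both sides: 2p + 34 = (p + 5)².
Expand and rearrange: p² + 8p - 9 = 0.
Solving gives p = 1 or p = -9.
Check each candidate in the original equation:
  p = 1: √(36) = 6, while p + 5 = 6 — valid.
  p = -9: √(16) = 4, while p + 5 = -4 — extraneous.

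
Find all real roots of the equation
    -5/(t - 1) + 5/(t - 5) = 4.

Multiply both sides by (t - 1)(t - 5):
-5(t - 5) + 5(t - 1) = 4(t - 1)(t - 5).
Expand and collect terms: 4t² - 24t = 0.
Factor or apply the quadratic formula: t = 6 or t = 0.
Neither value makes a denominator zero (t ≠ 1, t ≠ 5), so both are valid.

t = 0 or t = 6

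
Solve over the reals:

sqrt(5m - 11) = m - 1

m = 3 or m = 4

Square both sides: 5m - 11 = (m - 1)^2.
Expand and rearrange: m^2 - 7m + 12 = 0.
Solving gives m = 4 or m = 3.
Check each candidate in the original equation:
  m = 4: sqrt(9) = 3, while m - 1 = 3 — valid.
  m = 3: sqrt(4) = 2, while m - 1 = 2 — valid.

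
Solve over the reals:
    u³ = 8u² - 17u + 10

Rearrange: u³ - 8u² + 17u - 10 = 0.
Possible rational roots are divisors of -10. Testing u = 2 gives 0, so (u - 2) is a factor.
Divide: u³ - 8u² + 17u - 10 = (u - 2)(u² - 6u + 5).
Factor the quadratic: u = 5 or u = 1.

u = 1 or u = 2 or u = 5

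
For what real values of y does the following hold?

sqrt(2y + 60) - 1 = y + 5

Isolate the radical: sqrt(2y + 60) = y + 6.
Square both sides: 2y + 60 = (y + 6)^2.
Expand and rearrange: y^2 + 10y - 24 = 0.
Solving gives y = 2 or y = -12.
Check each candidate in the original equation:
  y = 2: sqrt(64) = 8, while y + 6 = 8 — valid.
  y = -12: sqrt(36) = 6, while y + 6 = -6 — extraneous.

y = 2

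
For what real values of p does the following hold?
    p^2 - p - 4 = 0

p = -1.5616 or p = 2.5616

Discriminant: (-1)^2 - 4*1*(-4) = 17.
Quadratic formula: p = (1 +/- sqrt(17)) / 2.
So p = 1/2 + sqrt(17)/2 ~= 2.5616 or p = 1/2 - sqrt(17)/2 ~= -1.5616.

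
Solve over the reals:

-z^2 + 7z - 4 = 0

z = 0.6277 or z = 6.3723

Discriminant: (7)^2 - 4*(-1)*(-4) = 33.
Quadratic formula: z = (-7 +/- sqrt(33)) / (-2).
So z = 7/2 - sqrt(33)/2 ~= 0.6277 or z = sqrt(33)/2 + 7/2 ~= 6.3723.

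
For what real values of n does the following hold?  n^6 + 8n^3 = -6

Let u = n^3. The equation becomes u^2 + 8u + 6 = 0.
By the quadratic formula, u = -4 + sqrt(10) or u = -4 - sqrt(10).
n^3 = -4 + sqrt(10) gives n = -(4 - sqrt(10))^(1/3) ~= -0.9427.
n^3 = -4 - sqrt(10) gives n = -(sqrt(10) + 4)^(1/3) ~= -1.9276.

n = -1.9276 or n = -0.9427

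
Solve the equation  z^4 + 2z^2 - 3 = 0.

z = -1 or z = 1

Let u = z^2. The equation becomes u^2 + 2u - 3 = 0.
Factor: (u + 3)(u - 1) = 0, so u = -3 or u = 1.
z^2 = -3 < 0 has no real solution.
z^2 = 1 gives z = +/-1.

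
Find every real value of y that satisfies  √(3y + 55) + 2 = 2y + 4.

y = 3

Isolate the radical: √(3y + 55) = 2y + 2.
Square both sides: 3y + 55 = (2y + 2)².
Expand and rearrange: 4y² + 5y - 51 = 0.
Solving gives y = 3 or y = -4.25.
Check each candidate in the original equation:
  y = 3: √(64) = 8, while 2y + 2 = 8 — valid.
  y = -4.25: √(42.25) = 6.5, while 2y + 2 = -6.5 — extraneous.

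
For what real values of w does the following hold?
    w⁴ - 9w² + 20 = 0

Let u = w². The equation becomes u² - 9u + 20 = 0.
Factor: (u - 5)(u - 4) = 0, so u = 5 or u = 4.
w² = 5 gives w = ±√(5) ≈ ±2.2361.
w² = 4 gives w = ±2.

w = -2.2361 or w = -2 or w = 2 or w = 2.2361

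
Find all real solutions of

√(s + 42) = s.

Square both sides: s + 42 = (s)².
Expand and rearrange: s² - s - 42 = 0.
Solving gives s = 7 or s = -6.
Check each candidate in the original equation:
  s = 7: √(49) = 7, while s = 7 — valid.
  s = -6: √(36) = 6, while s = -6 — extraneous.

s = 7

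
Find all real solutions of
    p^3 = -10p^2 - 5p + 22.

Rearrange: p^3 + 10p^2 + 5p - 22 = 0.
Possible rational roots are divisors of -22. Testing p = -2 gives 0, so (p + 2) is a factor.
Divide: p^3 + 10p^2 + 5p - 22 = (p + 2)(p^2 + 8p - 11).
Apply the quadratic formula to p^2 + 8p - 11 = 0: p = (-8 +/- sqrt(108))/2, i.e. p ~= 1.1962 or p ~= -9.1962.

p = -9.1962 or p = -2 or p = 1.1962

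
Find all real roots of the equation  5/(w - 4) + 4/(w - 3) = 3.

w = 3.367 or w = 6.633

Multiply both sides by (w - 4)(w - 3):
5(w - 3) + 4(w - 4) = 3(w - 4)(w - 3).
Expand and collect terms: 3w² - 30w + 67 = 0.
By the quadratic formula, w = (30 ± √96) / 6, so w ≈ 6.633 or w ≈ 3.367.
Neither value makes a denominator zero (w ≠ 4, w ≠ 3), so both are valid.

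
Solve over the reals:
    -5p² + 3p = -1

p = -0.2385 or p = 0.8385

Rearrange to standard form: -5p² + 3p + 1 = 0.
Discriminant: (3)² − 4·(-5)·1 = 29.
Quadratic formula: p = (-3 ± √29) / (-10).
So p = 3/10 - √(29)/10 ≈ -0.2385 or p = 3/10 + √(29)/10 ≈ 0.8385.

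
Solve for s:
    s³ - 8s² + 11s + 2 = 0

Possible rational roots are divisors of 2. Testing s = 2 gives 0, so (s - 2) is a factor.
Divide: s³ - 8s² + 11s + 2 = (s - 2)(s² - 6s - 1).
Apply the quadratic formula to s² - 6s - 1 = 0: s = (6 ± √40)/2, i.e. s ≈ 6.1623 or s ≈ -0.1623.

s = -0.1623 or s = 2 or s = 6.1623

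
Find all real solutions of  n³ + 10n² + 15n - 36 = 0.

Possible rational roots are divisors of -36. Testing n = -4 gives 0, so (n + 4) is a factor.
Divide: n³ + 10n² + 15n - 36 = (n + 4)(n² + 6n - 9).
Apply the quadratic formula to n² + 6n - 9 = 0: n = (-6 ± √72)/2, i.e. n ≈ 1.2426 or n ≈ -7.2426.

n = -7.2426 or n = -4 or n = 1.2426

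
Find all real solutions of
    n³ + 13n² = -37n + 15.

Rearrange: n³ + 13n² + 37n - 15 = 0.
Possible rational roots are divisors of -15. Testing n = -5 gives 0, so (n + 5) is a factor.
Divide: n³ + 13n² + 37n - 15 = (n + 5)(n² + 8n - 3).
Apply the quadratic formula to n² + 8n - 3 = 0: n = (-8 ± √76)/2, i.e. n ≈ 0.3589 or n ≈ -8.3589.

n = -8.3589 or n = -5 or n = 0.3589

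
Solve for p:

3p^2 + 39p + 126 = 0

p = -7 or p = -6

Factor: 3(p + 6)(p + 7) = 0.
So p = -6 or p = -7.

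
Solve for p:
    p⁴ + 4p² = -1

No real solutions.

Let u = p². The equation becomes u² + 4u + 1 = 0.
By the quadratic formula, u = -2 + √(3) or u = -2 - √(3).
p² = -2 + √(3) < 0 has no real solution.
p² = -2 - √(3) < 0 has no real solution.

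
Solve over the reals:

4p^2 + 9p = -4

p = -1.6404 or p = -0.6096

Rearrange to standard form: 4p^2 + 9p + 4 = 0.
Discriminant: (9)^2 - 4*4*4 = 17.
Quadratic formula: p = (-9 +/- sqrt(17)) / 8.
So p = -9/8 + sqrt(17)/8 ~= -0.6096 or p = -9/8 - sqrt(17)/8 ~= -1.6404.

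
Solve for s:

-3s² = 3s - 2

Rearrange to standard form: -3s² - 3s + 2 = 0.
Discriminant: (-3)² − 4·(-3)·2 = 33.
Quadratic formula: s = (3 ± √33) / (-6).
So s = -√(33)/6 - 1/2 ≈ -1.4574 or s = -1/2 + √(33)/6 ≈ 0.4574.

s = -1.4574 or s = 0.4574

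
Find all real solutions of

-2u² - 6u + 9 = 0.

u = -4.0981 or u = 1.0981

Discriminant: (-6)² − 4·(-2)·9 = 108.
Quadratic formula: u = (6 ± √108) / (-4).
So u = -3·√(3)/2 - 3/2 ≈ -4.0981 or u = -3/2 + 3·√(3)/2 ≈ 1.0981.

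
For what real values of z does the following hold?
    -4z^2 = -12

z = -1.7321 or z = 1.7321

Rearrange to standard form: -4z^2 + 12 = 0.
Discriminant: (0)^2 - 4*(-4)*12 = 192.
Quadratic formula: z = (0 +/- sqrt(192)) / (-8).
So z = -sqrt(3) ~= -1.7321 or z = sqrt(3) ~= 1.7321.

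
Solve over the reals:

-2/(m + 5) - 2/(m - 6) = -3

m = -4.3736 or m = 6.7069

Multiply both sides by (m + 5)(m - 6):
-2(m - 6) - 2(m + 5) = -3(m + 5)(m - 6).
Expand and collect terms: -3m² + 7m + 88 = 0.
By the quadratic formula, m = (-7 ± √1105) / -6, so m ≈ -4.3736 or m ≈ 6.7069.
Neither value makes a denominator zero (m ≠ -5, m ≠ 6), so both are valid.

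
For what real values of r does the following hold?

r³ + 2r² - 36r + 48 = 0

Possible rational roots are divisors of 48. Testing r = 4 gives 0, so (r - 4) is a factor.
Divide: r³ + 2r² - 36r + 48 = (r - 4)(r² + 6r - 12).
Apply the quadratic formula to r² + 6r - 12 = 0: r = (-6 ± √84)/2, i.e. r ≈ 1.5826 or r ≈ -7.5826.

r = -7.5826 or r = 1.5826 or r = 4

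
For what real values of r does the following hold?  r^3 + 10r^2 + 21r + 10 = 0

Possible rational roots are divisors of 10. Testing r = -2 gives 0, so (r + 2) is a factor.
Divide: r^3 + 10r^2 + 21r + 10 = (r + 2)(r^2 + 8r + 5).
Apply the quadratic formula to r^2 + 8r + 5 = 0: r = (-8 +/- sqrt(44))/2, i.e. r ~= -0.6834 or r ~= -7.3166.

r = -7.3166 or r = -2 or r = -0.6834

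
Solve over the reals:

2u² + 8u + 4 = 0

u = -3.4142 or u = -0.5858

Discriminant: (8)² − 4·2·4 = 32.
Quadratic formula: u = (-8 ± √32) / 4.
So u = -2 + √(2) ≈ -0.5858 or u = -2 - √(2) ≈ -3.4142.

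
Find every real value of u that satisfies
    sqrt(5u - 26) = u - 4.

u = 6 or u = 7

Square both sides: 5u - 26 = (u - 4)^2.
Expand and rearrange: u^2 - 13u + 42 = 0.
Solving gives u = 7 or u = 6.
Check each candidate in the original equation:
  u = 7: sqrt(9) = 3, while u - 4 = 3 — valid.
  u = 6: sqrt(4) = 2, while u - 4 = 2 — valid.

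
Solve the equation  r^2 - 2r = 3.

Bring every term to one side: r^2 - 2r - 3 = 0.
Factor: (r - 3)(r + 1) = 0.
So r = 3 or r = -1.

r = -1 or r = 3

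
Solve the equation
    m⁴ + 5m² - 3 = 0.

m = -0.7358 or m = 0.7358

Let u = m². The equation becomes u² + 5u - 3 = 0.
By the quadratic formula, u = -5/2 + √(37)/2 or u = -√(37)/2 - 5/2.
m² = -5/2 + √(37)/2 gives m = ±√(-5/2 + √(37)/2) ≈ ±0.7358.
m² = -√(37)/2 - 5/2 < 0 has no real solution.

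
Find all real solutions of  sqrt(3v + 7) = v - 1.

Square both sides: 3v + 7 = (v - 1)^2.
Expand and rearrange: v^2 - 5v - 6 = 0.
Solving gives v = 6 or v = -1.
Check each candidate in the original equation:
  v = 6: sqrt(25) = 5, while v - 1 = 5 — valid.
  v = -1: sqrt(4) = 2, while v - 1 = -2 — extraneous.

v = 6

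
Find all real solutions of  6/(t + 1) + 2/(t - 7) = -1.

t = -7.9282 or t = 5.9282

Multiply both sides by (t + 1)(t - 7):
6(t - 7) + 2(t + 1) = -(t + 1)(t - 7).
Expand and collect terms: -t² - 2t + 47 = 0.
By the quadratic formula, t = (2 ± √192) / -2, so t ≈ -7.9282 or t ≈ 5.9282.
Neither value makes a denominator zero (t ≠ -1, t ≠ 7), so both are valid.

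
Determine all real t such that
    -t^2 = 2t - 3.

t = -3 or t = 1

Bring every term to one side: -t^2 - 2t + 3 = 0.
Factor: -1(t - 1)(t + 3) = 0.
So t = 1 or t = -3.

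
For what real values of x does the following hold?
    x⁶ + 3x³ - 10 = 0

x = -1.71 or x = 1.2599

Let u = x³. The equation becomes u² + 3u - 10 = 0.
Factor: (u + 5)(u - 2) = 0, so u = -5 or u = 2.
x³ = -5 gives x = -∛(5) ≈ -1.71.
x³ = 2 gives x = ∛(2) ≈ 1.2599.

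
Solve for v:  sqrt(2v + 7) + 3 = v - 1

Isolate the radical: sqrt(2v + 7) = v - 4.
Square both sides: 2v + 7 = (v - 4)^2.
Expand and rearrange: v^2 - 10v + 9 = 0.
Solving gives v = 9 or v = 1.
Check each candidate in the original equation:
  v = 9: sqrt(25) = 5, while v - 4 = 5 — valid.
  v = 1: sqrt(9) = 3, while v - 4 = -3 — extraneous.

v = 9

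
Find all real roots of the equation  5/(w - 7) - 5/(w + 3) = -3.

Multiply both sides by (w - 7)(w + 3):
5(w + 3) - 5(w - 7) = -3(w - 7)(w + 3).
Expand and collect terms: -3w^2 + 12w + 13 = 0.
By the quadratic formula, w = (-12 +/- sqrt(300)) / -6, so w ~= -0.8868 or w ~= 4.8868.
Neither value makes a denominator zero (w != 7, w != -3), so both are valid.

w = -0.8868 or w = 4.8868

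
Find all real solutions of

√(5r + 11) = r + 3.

Square both sides: 5r + 11 = (r + 3)².
Expand and rearrange: r² + r - 2 = 0.
Solving gives r = 1 or r = -2.
Check each candidate in the original equation:
  r = 1: √(16) = 4, while r + 3 = 4 — valid.
  r = -2: √(1) = 1, while r + 3 = 1 — valid.

r = -2 or r = 1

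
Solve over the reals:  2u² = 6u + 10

Rearrange to standard form: 2u² - 6u - 10 = 0.
Discriminant: (-6)² − 4·2·(-10) = 116.
Quadratic formula: u = (6 ± √116) / 4.
So u = 3/2 + √(29)/2 ≈ 4.1926 or u = 3/2 - √(29)/2 ≈ -1.1926.

u = -1.1926 or u = 4.1926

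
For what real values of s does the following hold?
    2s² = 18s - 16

Bring every term to one side: 2s² - 18s + 16 = 0.
Factor: 2(s - 8)(s - 1) = 0.
So s = 8 or s = 1.

s = 1 or s = 8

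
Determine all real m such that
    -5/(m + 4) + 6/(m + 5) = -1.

m = -7.4495 or m = -2.5505

Multiply both sides by (m + 4)(m + 5):
-5(m + 5) + 6(m + 4) = -(m + 4)(m + 5).
Expand and collect terms: -m² - 10m - 19 = 0.
By the quadratic formula, m = (10 ± √24) / -2, so m ≈ -7.4495 or m ≈ -2.5505.
Neither value makes a denominator zero (m ≠ -4, m ≠ -5), so both are valid.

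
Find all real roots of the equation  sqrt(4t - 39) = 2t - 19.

t = 10

Square both sides: 4t - 39 = (2t - 19)^2.
Expand and rearrange: 4t^2 - 80t + 400 = 0.
This gives the repeated root t = 10.
Check in the original equation:
  t = 10: sqrt(1) = 1, while 2t - 19 = 1 — valid.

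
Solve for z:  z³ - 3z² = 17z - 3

z = -3 or z = 0.1716 or z = 5.8284

Rearrange: z³ - 3z² - 17z + 3 = 0.
Possible rational roots are divisors of 3. Testing z = -3 gives 0, so (z + 3) is a factor.
Divide: z³ - 3z² - 17z + 3 = (z + 3)(z² - 6z + 1).
Apply the quadratic formula to z² - 6z + 1 = 0: z = (6 ± √32)/2, i.e. z ≈ 5.8284 or z ≈ 0.1716.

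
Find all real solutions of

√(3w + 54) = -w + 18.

Square both sides: 3w + 54 = (-w + 18)².
Expand and rearrange: w² - 39w + 270 = 0.
Solving gives w = 30 or w = 9.
Check each candidate in the original equation:
  w = 30: √(144) = 12, while -w + 18 = -12 — extraneous.
  w = 9: √(81) = 9, while -w + 18 = 9 — valid.

w = 9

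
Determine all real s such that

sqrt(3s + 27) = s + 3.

Square both sides: 3s + 27 = (s + 3)^2.
Expand and rearrange: s^2 + 3s - 18 = 0.
Solving gives s = 3 or s = -6.
Check each candidate in the original equation:
  s = 3: sqrt(36) = 6, while s + 3 = 6 — valid.
  s = -6: sqrt(9) = 3, while s + 3 = -3 — extraneous.

s = 3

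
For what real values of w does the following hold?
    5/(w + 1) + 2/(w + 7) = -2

w = -8.5 or w = -3

Multiply both sides by (w + 1)(w + 7):
5(w + 7) + 2(w + 1) = -2(w + 1)(w + 7).
Expand and collect terms: -2w² - 23w - 51 = 0.
Factor or apply the quadratic formula: w = -8.5 or w = -3.
Neither value makes a denominator zero (w ≠ -1, w ≠ -7), so both are valid.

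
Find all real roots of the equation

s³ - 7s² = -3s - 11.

s = -1 or s = 1.7639 or s = 6.2361

Rearrange: s³ - 7s² + 3s + 11 = 0.
Possible rational roots are divisors of 11. Testing s = -1 gives 0, so (s + 1) is a factor.
Divide: s³ - 7s² + 3s + 11 = (s + 1)(s² - 8s + 11).
Apply the quadratic formula to s² - 8s + 11 = 0: s = (8 ± √20)/2, i.e. s ≈ 6.2361 or s ≈ 1.7639.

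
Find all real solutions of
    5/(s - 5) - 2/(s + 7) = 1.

s = -8.4582 or s = 9.4582

Multiply both sides by (s - 5)(s + 7):
5(s + 7) - 2(s - 5) = (s - 5)(s + 7).
Expand and collect terms: s^2 - s - 80 = 0.
By the quadratic formula, s = (1 +/- sqrt(321)) / 2, so s ~= 9.4582 or s ~= -8.4582.
Neither value makes a denominator zero (s != 5, s != -7), so both are valid.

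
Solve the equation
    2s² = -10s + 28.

Bring every term to one side: 2s² + 10s - 28 = 0.
Factor: 2(s - 2)(s + 7) = 0.
So s = 2 or s = -7.

s = -7 or s = 2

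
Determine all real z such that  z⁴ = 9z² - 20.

z = -2.2361 or z = -2 or z = 2 or z = 2.2361

Let u = z². The equation becomes u² - 9u + 20 = 0.
Factor: (u - 5)(u - 4) = 0, so u = 5 or u = 4.
z² = 5 gives z = ±√(5) ≈ ±2.2361.
z² = 4 gives z = ±2.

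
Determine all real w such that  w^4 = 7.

w = -1.6266 or w = 1.6266

Let u = w^2. The equation becomes u^2 - 7 = 0.
By the quadratic formula, u = sqrt(7) or u = -sqrt(7).
w^2 = sqrt(7) gives w = +/-7**(1/4) ~= +/-1.6266.
w^2 = -sqrt(7) < 0 has no real solution.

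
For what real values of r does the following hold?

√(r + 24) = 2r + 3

Square both sides: r + 24 = (2r + 3)².
Expand and rearrange: 4r² + 11r - 15 = 0.
Solving gives r = 1 or r = -3.75.
Check each candidate in the original equation:
  r = 1: √(25) = 5, while 2r + 3 = 5 — valid.
  r = -3.75: √(20.25) = 4.5, while 2r + 3 = -4.5 — extraneous.

r = 1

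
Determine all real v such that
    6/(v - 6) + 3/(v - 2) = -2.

v = -0.7122 or v = 4.2122

Multiply both sides by (v - 6)(v - 2):
6(v - 2) + 3(v - 6) = -2(v - 6)(v - 2).
Expand and collect terms: -2v^2 + 7v + 6 = 0.
By the quadratic formula, v = (-7 +/- sqrt(97)) / -4, so v ~= -0.7122 or v ~= 4.2122.
Neither value makes a denominator zero (v != 6, v != 2), so both are valid.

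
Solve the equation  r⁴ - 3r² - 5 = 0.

Let u = r². The equation becomes u² - 3u - 5 = 0.
By the quadratic formula, u = 3/2 + √(29)/2 or u = 3/2 - √(29)/2.
r² = 3/2 + √(29)/2 gives r = ±√(3/2 + √(29)/2) ≈ ±2.0476.
r² = 3/2 - √(29)/2 < 0 has no real solution.

r = -2.0476 or r = 2.0476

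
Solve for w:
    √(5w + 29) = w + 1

w = 7

Square both sides: 5w + 29 = (w + 1)².
Expand and rearrange: w² - 3w - 28 = 0.
Solving gives w = 7 or w = -4.
Check each candidate in the original equation:
  w = 7: √(64) = 8, while w + 1 = 8 — valid.
  w = -4: √(9) = 3, while w + 1 = -3 — extraneous.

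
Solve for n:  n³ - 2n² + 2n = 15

n = 3

Rearrange: n³ - 2n² + 2n - 15 = 0.
Possible rational roots are divisors of -15. Testing n = 3 gives 0, so (n - 3) is a factor.
Divide: n³ - 2n² + 2n - 15 = (n - 3)(n² + n + 5).
The quadratic n² + n + 5 has discriminant -19 < 0, so no further real roots.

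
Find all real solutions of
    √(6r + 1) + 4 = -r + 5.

Isolate the radical: √(6r + 1) = -r + 1.
Square both sides: 6r + 1 = (-r + 1)².
Expand and rearrange: r² - 8r = 0.
Solving gives r = 8 or r = 0.
Check each candidate in the original equation:
  r = 8: √(49) = 7, while -r + 1 = -7 — extraneous.
  r = 0: √(1) = 1, while -r + 1 = 1 — valid.

r = 0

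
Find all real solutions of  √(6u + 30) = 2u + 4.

Square both sides: 6u + 30 = (2u + 4)².
Expand and rearrange: 4u² + 10u - 14 = 0.
Solving gives u = 1 or u = -3.5.
Check each candidate in the original equation:
  u = 1: √(36) = 6, while 2u + 4 = 6 — valid.
  u = -3.5: √(9) = 3, while 2u + 4 = -3 — extraneous.

u = 1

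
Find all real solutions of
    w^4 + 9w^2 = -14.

No real solutions.

Let u = w^2. The equation becomes u^2 + 9u + 14 = 0.
Factor: (u + 7)(u + 2) = 0, so u = -7 or u = -2.
w^2 = -7 < 0 has no real solution.
w^2 = -2 < 0 has no real solution.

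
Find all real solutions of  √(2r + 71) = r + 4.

r = 5

Square both sides: 2r + 71 = (r + 4)².
Expand and rearrange: r² + 6r - 55 = 0.
Solving gives r = 5 or r = -11.
Check each candidate in the original equation:
  r = 5: √(81) = 9, while r + 4 = 9 — valid.
  r = -11: √(49) = 7, while r + 4 = -7 — extraneous.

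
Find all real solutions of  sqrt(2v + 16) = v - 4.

v = 10

Square both sides: 2v + 16 = (v - 4)^2.
Expand and rearrange: v^2 - 10v = 0.
Solving gives v = 10 or v = 0.
Check each candidate in the original equation:
  v = 10: sqrt(36) = 6, while v - 4 = 6 — valid.
  v = 0: sqrt(16) = 4, while v - 4 = -4 — extraneous.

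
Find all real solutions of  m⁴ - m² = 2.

Let u = m². The equation becomes u² - u - 2 = 0.
Factor: (u - 2)(u + 1) = 0, so u = 2 or u = -1.
m² = 2 gives m = ±√(2) ≈ ±1.4142.
m² = -1 < 0 has no real solution.

m = -1.4142 or m = 1.4142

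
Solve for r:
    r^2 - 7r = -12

Bring every term to one side: r^2 - 7r + 12 = 0.
Factor: (r - 3)(r - 4) = 0.
So r = 3 or r = 4.

r = 3 or r = 4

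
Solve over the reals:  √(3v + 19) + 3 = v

v = 10

Isolate the radical: √(3v + 19) = v - 3.
Square both sides: 3v + 19 = (v - 3)².
Expand and rearrange: v² - 9v - 10 = 0.
Solving gives v = 10 or v = -1.
Check each candidate in the original equation:
  v = 10: √(49) = 7, while v - 3 = 7 — valid.
  v = -1: √(16) = 4, while v - 3 = -4 — extraneous.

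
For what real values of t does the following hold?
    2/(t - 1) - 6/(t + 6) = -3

Multiply both sides by (t - 1)(t + 6):
2(t + 6) - 6(t - 1) = -3(t - 1)(t + 6).
Expand and collect terms: -3t^2 - 11t = 0.
Factor or apply the quadratic formula: t = -3.6667 or t = 0.
Neither value makes a denominator zero (t != 1, t != -6), so both are valid.

t = -3.6667 or t = 0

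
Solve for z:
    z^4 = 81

Let u = z^2. The equation becomes u^2 - 81 = 0.
Factor: (u + 9)(u - 9) = 0, so u = -9 or u = 9.
z^2 = -9 < 0 has no real solution.
z^2 = 9 gives z = +/-3.

z = -3 or z = 3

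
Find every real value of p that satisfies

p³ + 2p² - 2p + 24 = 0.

p = -4

Possible rational roots are divisors of 24. Testing p = -4 gives 0, so (p + 4) is a factor.
Divide: p³ + 2p² - 2p + 24 = (p + 4)(p² - 2p + 6).
The quadratic p² - 2p + 6 has discriminant -20 < 0, so no further real roots.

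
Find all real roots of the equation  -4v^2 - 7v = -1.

v = -1.8828 or v = 0.1328

Rearrange to standard form: -4v^2 - 7v + 1 = 0.
Discriminant: (-7)^2 - 4*(-4)*1 = 65.
Quadratic formula: v = (7 +/- sqrt(65)) / (-8).
So v = -sqrt(65)/8 - 7/8 ~= -1.8828 or v = -7/8 + sqrt(65)/8 ~= 0.1328.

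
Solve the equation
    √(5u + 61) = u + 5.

Square both sides: 5u + 61 = (u + 5)².
Expand and rearrange: u² + 5u - 36 = 0.
Solving gives u = 4 or u = -9.
Check each candidate in the original equation:
  u = 4: √(81) = 9, while u + 5 = 9 — valid.
  u = -9: √(16) = 4, while u + 5 = -4 — extraneous.

u = 4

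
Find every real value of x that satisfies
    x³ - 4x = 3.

Rearrange: x³ - 4x - 3 = 0.
Possible rational roots are divisors of -3. Testing x = -1 gives 0, so (x + 1) is a factor.
Divide: x³ - 4x - 3 = (x + 1)(x² - x - 3).
Apply the quadratic formula to x² - x - 3 = 0: x = (1 ± √13)/2, i.e. x ≈ 2.3028 or x ≈ -1.3028.

x = -1.3028 or x = -1 or x = 2.3028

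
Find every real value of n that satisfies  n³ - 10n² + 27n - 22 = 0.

n = 1.7639 or n = 2 or n = 6.2361

Possible rational roots are divisors of -22. Testing n = 2 gives 0, so (n - 2) is a factor.
Divide: n³ - 10n² + 27n - 22 = (n - 2)(n² - 8n + 11).
Apply the quadratic formula to n² - 8n + 11 = 0: n = (8 ± √20)/2, i.e. n ≈ 6.2361 or n ≈ 1.7639.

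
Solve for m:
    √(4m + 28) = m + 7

m = -7 or m = -3

Square both sides: 4m + 28 = (m + 7)².
Expand and rearrange: m² + 10m + 21 = 0.
Solving gives m = -3 or m = -7.
Check each candidate in the original equation:
  m = -3: √(16) = 4, while m + 7 = 4 — valid.
  m = -7: √(0) = 0, while m + 7 = 0 — valid.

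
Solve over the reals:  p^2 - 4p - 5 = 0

p = -1 or p = 5

Factor: (p - 5)(p + 1) = 0.
So p = 5 or p = -1.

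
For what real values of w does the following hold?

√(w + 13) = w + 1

w = 3

Square both sides: w + 13 = (w + 1)².
Expand and rearrange: w² + w - 12 = 0.
Solving gives w = 3 or w = -4.
Check each candidate in the original equation:
  w = 3: √(16) = 4, while w + 1 = 4 — valid.
  w = -4: √(9) = 3, while w + 1 = -3 — extraneous.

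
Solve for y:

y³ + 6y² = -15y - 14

y = -2

Rearrange: y³ + 6y² + 15y + 14 = 0.
Possible rational roots are divisors of 14. Testing y = -2 gives 0, so (y + 2) is a factor.
Divide: y³ + 6y² + 15y + 14 = (y + 2)(y² + 4y + 7).
The quadratic y² + 4y + 7 has discriminant -12 < 0, so no further real roots.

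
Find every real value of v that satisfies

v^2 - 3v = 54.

Bring every term to one side: v^2 - 3v - 54 = 0.
Factor: (v + 6)(v - 9) = 0.
So v = -6 or v = 9.

v = -6 or v = 9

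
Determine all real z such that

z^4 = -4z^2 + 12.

z = -1.4142 or z = 1.4142

Let u = z^2. The equation becomes u^2 + 4u - 12 = 0.
Factor: (u + 6)(u - 2) = 0, so u = -6 or u = 2.
z^2 = -6 < 0 has no real solution.
z^2 = 2 gives z = +/-sqrt(2) ~= +/-1.4142.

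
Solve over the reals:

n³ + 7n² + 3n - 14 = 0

Possible rational roots are divisors of -14. Testing n = -2 gives 0, so (n + 2) is a factor.
Divide: n³ + 7n² + 3n - 14 = (n + 2)(n² + 5n - 7).
Apply the quadratic formula to n² + 5n - 7 = 0: n = (-5 ± √53)/2, i.e. n ≈ 1.1401 or n ≈ -6.1401.

n = -6.1401 or n = -2 or n = 1.1401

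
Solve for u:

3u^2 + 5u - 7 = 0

Discriminant: (5)^2 - 4*3*(-7) = 109.
Quadratic formula: u = (-5 +/- sqrt(109)) / 6.
So u = -5/6 + sqrt(109)/6 ~= 0.9067 or u = -sqrt(109)/6 - 5/6 ~= -2.5734.

u = -2.5734 or u = 0.9067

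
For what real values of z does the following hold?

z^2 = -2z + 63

Bring every term to one side: z^2 + 2z - 63 = 0.
Factor: (z + 9)(z - 7) = 0.
So z = -9 or z = 7.

z = -9 or z = 7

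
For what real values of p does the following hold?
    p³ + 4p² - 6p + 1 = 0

p = -5.1926 or p = 0.1926 or p = 1

Possible rational roots are divisors of 1. Testing p = 1 gives 0, so (p - 1) is a factor.
Divide: p³ + 4p² - 6p + 1 = (p - 1)(p² + 5p - 1).
Apply the quadratic formula to p² + 5p - 1 = 0: p = (-5 ± √29)/2, i.e. p ≈ 0.1926 or p ≈ -5.1926.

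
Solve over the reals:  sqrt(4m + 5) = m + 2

Square both sides: 4m + 5 = (m + 2)^2.
Expand and rearrange: m^2 - 1 = 0.
Solving gives m = 1 or m = -1.
Check each candidate in the original equation:
  m = 1: sqrt(9) = 3, while m + 2 = 3 — valid.
  m = -1: sqrt(1) = 1, while m + 2 = 1 — valid.

m = -1 or m = 1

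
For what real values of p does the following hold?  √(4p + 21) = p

Square both sides: 4p + 21 = (p)².
Expand and rearrange: p² - 4p - 21 = 0.
Solving gives p = 7 or p = -3.
Check each candidate in the original equation:
  p = 7: √(49) = 7, while p = 7 — valid.
  p = -3: √(9) = 3, while p = -3 — extraneous.

p = 7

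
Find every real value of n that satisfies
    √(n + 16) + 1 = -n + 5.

n = 0

Isolate the radical: √(n + 16) = -n + 4.
Square both sides: n + 16 = (-n + 4)².
Expand and rearrange: n² - 9n = 0.
Solving gives n = 9 or n = 0.
Check each candidate in the original equation:
  n = 9: √(25) = 5, while -n + 4 = -5 — extraneous.
  n = 0: √(16) = 4, while -n + 4 = 4 — valid.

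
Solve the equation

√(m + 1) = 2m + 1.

m = 0

Square both sides: m + 1 = (2m + 1)².
Expand and rearrange: 4m² + 3m = 0.
Solving gives m = 0 or m = -0.75.
Check each candidate in the original equation:
  m = 0: √(1) = 1, while 2m + 1 = 1 — valid.
  m = -0.75: √(0.25) = 0.5, while 2m + 1 = -0.5 — extraneous.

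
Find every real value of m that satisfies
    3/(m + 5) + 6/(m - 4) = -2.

m = -7.0584 or m = 1.5584

Multiply both sides by (m + 5)(m - 4):
3(m - 4) + 6(m + 5) = -2(m + 5)(m - 4).
Expand and collect terms: -2m^2 - 11m + 22 = 0.
By the quadratic formula, m = (11 +/- sqrt(297)) / -4, so m ~= -7.0584 or m ~= 1.5584.
Neither value makes a denominator zero (m != -5, m != 4), so both are valid.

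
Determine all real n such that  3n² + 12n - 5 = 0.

n = -4.3805 or n = 0.3805

Discriminant: (12)² − 4·3·(-5) = 204.
Quadratic formula: n = (-12 ± √204) / 6.
So n = -2 + √(51)/3 ≈ 0.3805 or n = -√(51)/3 - 2 ≈ -4.3805.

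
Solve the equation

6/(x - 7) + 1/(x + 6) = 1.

Multiply both sides by (x - 7)(x + 6):
6(x + 6) + (x - 7) = (x - 7)(x + 6).
Expand and collect terms: x² - 8x - 71 = 0.
By the quadratic formula, x = (8 ± √348) / 2, so x ≈ 13.3274 or x ≈ -5.3274.
Neither value makes a denominator zero (x ≠ 7, x ≠ -6), so both are valid.

x = -5.3274 or x = 13.3274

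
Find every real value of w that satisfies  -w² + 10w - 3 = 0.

Discriminant: (10)² − 4·(-1)·(-3) = 88.
Quadratic formula: w = (-10 ± √88) / (-2).
So w = 5 - √(22) ≈ 0.3096 or w = √(22) + 5 ≈ 9.6904.

w = 0.3096 or w = 9.6904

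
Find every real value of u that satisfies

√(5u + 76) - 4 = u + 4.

Isolate the radical: √(5u + 76) = u + 8.
Square both sides: 5u + 76 = (u + 8)².
Expand and rearrange: u² + 11u - 12 = 0.
Solving gives u = 1 or u = -12.
Check each candidate in the original equation:
  u = 1: √(81) = 9, while u + 8 = 9 — valid.
  u = -12: √(16) = 4, while u + 8 = -4 — extraneous.

u = 1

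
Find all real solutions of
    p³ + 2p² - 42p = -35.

Rearrange: p³ + 2p² - 42p + 35 = 0.
Possible rational roots are divisors of 35. Testing p = 5 gives 0, so (p - 5) is a factor.
Divide: p³ + 2p² - 42p + 35 = (p - 5)(p² + 7p - 7).
Apply the quadratic formula to p² + 7p - 7 = 0: p = (-7 ± √77)/2, i.e. p ≈ 0.8875 or p ≈ -7.8875.

p = -7.8875 or p = 0.8875 or p = 5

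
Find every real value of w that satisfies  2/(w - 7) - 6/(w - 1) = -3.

w = 3.4648 or w = 5.8685

Multiply both sides by (w - 7)(w - 1):
2(w - 1) - 6(w - 7) = -3(w - 7)(w - 1).
Expand and collect terms: -3w² + 28w - 61 = 0.
By the quadratic formula, w = (-28 ± √52) / -6, so w ≈ 3.4648 or w ≈ 5.8685.
Neither value makes a denominator zero (w ≠ 7, w ≠ 1), so both are valid.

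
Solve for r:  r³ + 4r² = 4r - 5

r = -5

Rearrange: r³ + 4r² - 4r + 5 = 0.
Possible rational roots are divisors of 5. Testing r = -5 gives 0, so (r + 5) is a factor.
Divide: r³ + 4r² - 4r + 5 = (r + 5)(r² - r + 1).
The quadratic r² - r + 1 has discriminant -3 < 0, so no further real roots.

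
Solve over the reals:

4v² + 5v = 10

Rearrange to standard form: 4v² + 5v - 10 = 0.
Discriminant: (5)² − 4·4·(-10) = 185.
Quadratic formula: v = (-5 ± √185) / 8.
So v = -5/8 + √(185)/8 ≈ 1.0752 or v = -√(185)/8 - 5/8 ≈ -2.3252.

v = -2.3252 or v = 1.0752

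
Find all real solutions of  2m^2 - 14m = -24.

Bring every term to one side: 2m^2 - 14m + 24 = 0.
Factor: 2(m - 4)(m - 3) = 0.
So m = 4 or m = 3.

m = 3 or m = 4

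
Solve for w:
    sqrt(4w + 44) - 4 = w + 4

Isolate the radical: sqrt(4w + 44) = w + 8.
Square both sides: 4w + 44 = (w + 8)^2.
Expand and rearrange: w^2 + 12w + 20 = 0.
Solving gives w = -2 or w = -10.
Check each candidate in the original equation:
  w = -2: sqrt(36) = 6, while w + 8 = 6 — valid.
  w = -10: sqrt(4) = 2, while w + 8 = -2 — extraneous.

w = -2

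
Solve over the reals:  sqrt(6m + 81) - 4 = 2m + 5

Isolate the radical: sqrt(6m + 81) = 2m + 9.
Square both sides: 6m + 81 = (2m + 9)^2.
Expand and rearrange: 4m^2 + 30m = 0.
Solving gives m = 0 or m = -7.5.
Check each candidate in the original equation:
  m = 0: sqrt(81) = 9, while 2m + 9 = 9 — valid.
  m = -7.5: sqrt(36) = 6, while 2m + 9 = -6 — extraneous.

m = 0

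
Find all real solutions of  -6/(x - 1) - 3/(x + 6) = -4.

x = -5.3925 or x = 2.6425

Multiply both sides by (x - 1)(x + 6):
-6(x + 6) - 3(x - 1) = -4(x - 1)(x + 6).
Expand and collect terms: -4x² - 11x + 57 = 0.
By the quadratic formula, x = (11 ± √1033) / -8, so x ≈ -5.3925 or x ≈ 2.6425.
Neither value makes a denominator zero (x ≠ 1, x ≠ -6), so both are valid.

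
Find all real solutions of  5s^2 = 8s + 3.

Rearrange to standard form: 5s^2 - 8s - 3 = 0.
Discriminant: (-8)^2 - 4*5*(-3) = 124.
Quadratic formula: s = (8 +/- sqrt(124)) / 10.
So s = 4/5 + sqrt(31)/5 ~= 1.9136 or s = 4/5 - sqrt(31)/5 ~= -0.3136.

s = -0.3136 or s = 1.9136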